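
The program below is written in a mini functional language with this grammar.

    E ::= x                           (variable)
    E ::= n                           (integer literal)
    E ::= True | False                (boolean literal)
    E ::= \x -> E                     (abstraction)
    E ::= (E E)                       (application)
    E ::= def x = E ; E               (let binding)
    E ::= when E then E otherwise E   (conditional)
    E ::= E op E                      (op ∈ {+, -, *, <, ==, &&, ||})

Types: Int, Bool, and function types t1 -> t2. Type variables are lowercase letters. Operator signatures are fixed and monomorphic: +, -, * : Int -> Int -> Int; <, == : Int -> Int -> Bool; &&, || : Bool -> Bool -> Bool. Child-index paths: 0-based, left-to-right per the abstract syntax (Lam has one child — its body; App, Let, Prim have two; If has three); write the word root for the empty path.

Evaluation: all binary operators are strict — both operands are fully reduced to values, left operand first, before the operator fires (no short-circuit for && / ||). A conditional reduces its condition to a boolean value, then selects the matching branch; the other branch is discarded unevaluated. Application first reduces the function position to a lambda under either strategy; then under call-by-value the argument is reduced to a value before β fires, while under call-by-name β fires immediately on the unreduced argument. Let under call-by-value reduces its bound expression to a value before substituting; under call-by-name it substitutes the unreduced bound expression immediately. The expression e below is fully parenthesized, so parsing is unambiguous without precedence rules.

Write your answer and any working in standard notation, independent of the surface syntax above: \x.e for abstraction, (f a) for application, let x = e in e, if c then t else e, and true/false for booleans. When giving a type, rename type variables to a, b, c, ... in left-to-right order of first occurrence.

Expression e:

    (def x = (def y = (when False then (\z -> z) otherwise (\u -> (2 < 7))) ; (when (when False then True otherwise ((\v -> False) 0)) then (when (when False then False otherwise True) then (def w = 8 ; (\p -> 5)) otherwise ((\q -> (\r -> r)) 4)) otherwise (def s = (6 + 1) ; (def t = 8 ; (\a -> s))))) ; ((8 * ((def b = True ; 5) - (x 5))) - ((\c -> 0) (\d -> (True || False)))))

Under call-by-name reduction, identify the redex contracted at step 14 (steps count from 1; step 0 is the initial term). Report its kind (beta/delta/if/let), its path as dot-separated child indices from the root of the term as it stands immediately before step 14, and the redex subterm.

Derivation:
step 0: (let x = (let y = (if false then (\z.z) else (\u.(2 < 7))) in (if (if false then true else ((\v.false) 0)) then (if (if false then false else true) then (let w = 8 in (\p.5)) else ((\q.(\r.r)) 4)) else (let s = (6 + 1) in (let t = 8 in (\a.s))))) in ((8 * ((let b = true in 5) - (x 5))) - ((\c.0) (\d.(true || false)))))
step 1: [let@root] ((8 * ((let b = true in 5) - ((let y = (if false then (\z.z) else (\u.(2 < 7))) in (if (if false then true else ((\v.false) 0)) then (if (if false then false else true) then (let w = 8 in (\p.5)) else ((\q.(\r.r)) 4)) else (let s = (6 + 1) in (let t = 8 in (\a.s))))) 5))) - ((\c.0) (\d.(true || false))))
step 2: [let@0.1.0] ((8 * (5 - ((let y = (if false then (\z.z) else (\u.(2 < 7))) in (if (if false then true else ((\v.false) 0)) then (if (if false then false else true) then (let w = 8 in (\p.5)) else ((\q.(\r.r)) 4)) else (let s = (6 + 1) in (let t = 8 in (\a.s))))) 5))) - ((\c.0) (\d.(true || false))))
step 3: [let@0.1.1.0] ((8 * (5 - ((if (if false then true else ((\v.false) 0)) then (if (if false then false else true) then (let w = 8 in (\p.5)) else ((\q.(\r.r)) 4)) else (let s = (6 + 1) in (let t = 8 in (\a.s)))) 5))) - ((\c.0) (\d.(true || false))))
step 4: [if@0.1.1.0.0] ((8 * (5 - ((if ((\v.false) 0) then (if (if false then false else true) then (let w = 8 in (\p.5)) else ((\q.(\r.r)) 4)) else (let s = (6 + 1) in (let t = 8 in (\a.s)))) 5))) - ((\c.0) (\d.(true || false))))
step 5: [beta@0.1.1.0.0] ((8 * (5 - ((if false then (if (if false then false else true) then (let w = 8 in (\p.5)) else ((\q.(\r.r)) 4)) else (let s = (6 + 1) in (let t = 8 in (\a.s)))) 5))) - ((\c.0) (\d.(true || false))))
step 6: [if@0.1.1.0] ((8 * (5 - ((let s = (6 + 1) in (let t = 8 in (\a.s))) 5))) - ((\c.0) (\d.(true || false))))
step 7: [let@0.1.1.0] ((8 * (5 - ((let t = 8 in (\a.(6 + 1))) 5))) - ((\c.0) (\d.(true || false))))
step 8: [let@0.1.1.0] ((8 * (5 - ((\a.(6 + 1)) 5))) - ((\c.0) (\d.(true || false))))
step 9: [beta@0.1.1] ((8 * (5 - (6 + 1))) - ((\c.0) (\d.(true || false))))
step 10: [delta@0.1.1] ((8 * (5 - 7)) - ((\c.0) (\d.(true || false))))
step 11: [delta@0.1] ((8 * -2) - ((\c.0) (\d.(true || false))))
step 12: [delta@0] (-16 - ((\c.0) (\d.(true || false))))
step 13: [beta@1] (-16 - 0)
step 14: [delta@root] -16

Answer: delta at root : (-16 - 0)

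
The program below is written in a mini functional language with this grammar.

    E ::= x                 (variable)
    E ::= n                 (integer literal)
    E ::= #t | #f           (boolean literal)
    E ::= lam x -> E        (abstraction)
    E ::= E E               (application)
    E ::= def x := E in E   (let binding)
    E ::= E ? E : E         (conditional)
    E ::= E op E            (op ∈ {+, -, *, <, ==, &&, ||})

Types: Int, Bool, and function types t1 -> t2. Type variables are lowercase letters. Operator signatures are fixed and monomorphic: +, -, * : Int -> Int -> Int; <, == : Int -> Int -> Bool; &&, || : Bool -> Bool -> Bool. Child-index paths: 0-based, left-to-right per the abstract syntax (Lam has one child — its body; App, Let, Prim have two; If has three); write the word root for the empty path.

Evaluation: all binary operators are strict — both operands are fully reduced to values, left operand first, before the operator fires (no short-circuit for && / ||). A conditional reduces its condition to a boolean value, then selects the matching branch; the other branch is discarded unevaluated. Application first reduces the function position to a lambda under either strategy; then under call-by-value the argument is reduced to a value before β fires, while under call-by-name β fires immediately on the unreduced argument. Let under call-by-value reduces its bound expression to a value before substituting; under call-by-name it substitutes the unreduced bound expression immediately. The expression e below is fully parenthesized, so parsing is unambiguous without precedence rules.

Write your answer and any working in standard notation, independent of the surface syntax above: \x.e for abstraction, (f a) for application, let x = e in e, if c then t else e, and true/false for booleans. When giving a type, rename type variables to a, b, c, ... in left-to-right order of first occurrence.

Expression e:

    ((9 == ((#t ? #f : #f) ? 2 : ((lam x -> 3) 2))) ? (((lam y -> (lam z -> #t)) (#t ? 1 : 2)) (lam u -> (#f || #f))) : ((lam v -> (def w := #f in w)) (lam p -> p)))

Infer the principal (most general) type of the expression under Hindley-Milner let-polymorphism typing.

Working:
  unify Int ~ Int
  unify Bool ~ Bool
  unify Bool ~ Bool
  unify Bool ~ Bool
\x._ : a -> Int
  unify a -> Int ~ Int -> b
  unify a ~ Int
  unify Int ~ b
_ _ : Int
  unify Int ~ Int
  unify Int ~ Int
  unify Bool ~ Bool
\z._ : d -> Bool
\y._ : c -> d -> Bool
  unify Bool ~ Bool
  unify Int ~ Int
  unify c -> d -> Bool ~ Int -> e
  unify c ~ Int
  unify d -> Bool ~ e
_ _ : d -> Bool
  unify Bool ~ Bool
  unify Bool ~ Bool
\u._ : f -> Bool
  unify d -> Bool ~ (f -> Bool) -> g
  unify d ~ f -> Bool
  unify Bool ~ g
_ _ : Bool
let w : Bool
w : Bool
\v._ : h -> Bool
p : i
\p._ : i -> i
  unify h -> Bool ~ (i -> i) -> j
  unify h ~ i -> i
  unify Bool ~ j
_ _ : Bool
  unify Bool ~ Bool

Answer: Bool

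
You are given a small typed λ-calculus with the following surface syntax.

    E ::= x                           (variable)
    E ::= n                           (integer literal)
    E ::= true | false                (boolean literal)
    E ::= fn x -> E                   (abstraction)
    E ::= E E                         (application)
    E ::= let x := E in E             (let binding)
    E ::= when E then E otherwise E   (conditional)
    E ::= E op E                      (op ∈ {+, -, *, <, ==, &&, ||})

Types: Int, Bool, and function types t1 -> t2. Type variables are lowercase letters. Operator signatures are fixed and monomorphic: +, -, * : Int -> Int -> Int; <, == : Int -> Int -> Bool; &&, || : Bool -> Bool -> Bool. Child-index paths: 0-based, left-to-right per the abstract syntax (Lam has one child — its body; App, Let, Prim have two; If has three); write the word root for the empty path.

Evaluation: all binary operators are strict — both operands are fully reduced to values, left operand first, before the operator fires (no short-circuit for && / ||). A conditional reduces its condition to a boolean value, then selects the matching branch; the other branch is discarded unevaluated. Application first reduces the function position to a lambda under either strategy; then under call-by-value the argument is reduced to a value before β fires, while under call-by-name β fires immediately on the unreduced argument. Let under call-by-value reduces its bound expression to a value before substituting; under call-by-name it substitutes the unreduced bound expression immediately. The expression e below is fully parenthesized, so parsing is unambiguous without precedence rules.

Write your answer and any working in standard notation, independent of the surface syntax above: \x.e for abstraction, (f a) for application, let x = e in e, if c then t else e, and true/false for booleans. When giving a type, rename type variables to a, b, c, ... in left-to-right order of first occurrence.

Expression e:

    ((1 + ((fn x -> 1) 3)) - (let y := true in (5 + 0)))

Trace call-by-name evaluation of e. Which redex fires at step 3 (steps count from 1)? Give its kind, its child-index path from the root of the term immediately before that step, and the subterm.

Answer: let at 1 : (let y = true in (5 + 0))

Derivation:
step 0: ((1 + ((\x.1) 3)) - (let y = true in (5 + 0)))
step 1: [beta@0.1] ((1 + 1) - (let y = true in (5 + 0)))
step 2: [delta@0] (2 - (let y = true in (5 + 0)))
step 3: [let@1] (2 - (5 + 0))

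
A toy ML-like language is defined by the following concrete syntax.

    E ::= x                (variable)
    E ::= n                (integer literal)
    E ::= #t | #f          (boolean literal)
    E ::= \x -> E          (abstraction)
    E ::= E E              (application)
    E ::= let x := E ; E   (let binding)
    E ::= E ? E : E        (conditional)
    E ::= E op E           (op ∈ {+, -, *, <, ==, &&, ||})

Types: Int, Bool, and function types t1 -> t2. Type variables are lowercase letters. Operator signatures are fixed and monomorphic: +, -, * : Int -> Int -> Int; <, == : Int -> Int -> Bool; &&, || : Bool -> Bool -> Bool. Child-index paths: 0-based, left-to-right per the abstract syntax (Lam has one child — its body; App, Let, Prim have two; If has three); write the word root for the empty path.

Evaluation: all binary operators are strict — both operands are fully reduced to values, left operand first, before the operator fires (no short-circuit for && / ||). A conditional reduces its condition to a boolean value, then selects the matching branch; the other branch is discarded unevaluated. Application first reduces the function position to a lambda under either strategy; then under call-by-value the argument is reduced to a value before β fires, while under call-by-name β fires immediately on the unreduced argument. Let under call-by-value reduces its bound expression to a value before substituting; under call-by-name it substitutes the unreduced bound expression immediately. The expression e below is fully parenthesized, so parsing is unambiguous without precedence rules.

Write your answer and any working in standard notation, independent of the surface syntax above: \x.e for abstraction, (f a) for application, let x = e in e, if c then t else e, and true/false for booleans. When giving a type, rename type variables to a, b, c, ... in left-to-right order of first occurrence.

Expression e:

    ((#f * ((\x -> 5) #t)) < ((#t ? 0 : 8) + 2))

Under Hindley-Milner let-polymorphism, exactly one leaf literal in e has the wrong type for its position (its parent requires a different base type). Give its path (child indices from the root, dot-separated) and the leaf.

Answer: 0.0 : false

Working:
  unify Bool ~ Int
  FAIL: mismatch Bool ~ Int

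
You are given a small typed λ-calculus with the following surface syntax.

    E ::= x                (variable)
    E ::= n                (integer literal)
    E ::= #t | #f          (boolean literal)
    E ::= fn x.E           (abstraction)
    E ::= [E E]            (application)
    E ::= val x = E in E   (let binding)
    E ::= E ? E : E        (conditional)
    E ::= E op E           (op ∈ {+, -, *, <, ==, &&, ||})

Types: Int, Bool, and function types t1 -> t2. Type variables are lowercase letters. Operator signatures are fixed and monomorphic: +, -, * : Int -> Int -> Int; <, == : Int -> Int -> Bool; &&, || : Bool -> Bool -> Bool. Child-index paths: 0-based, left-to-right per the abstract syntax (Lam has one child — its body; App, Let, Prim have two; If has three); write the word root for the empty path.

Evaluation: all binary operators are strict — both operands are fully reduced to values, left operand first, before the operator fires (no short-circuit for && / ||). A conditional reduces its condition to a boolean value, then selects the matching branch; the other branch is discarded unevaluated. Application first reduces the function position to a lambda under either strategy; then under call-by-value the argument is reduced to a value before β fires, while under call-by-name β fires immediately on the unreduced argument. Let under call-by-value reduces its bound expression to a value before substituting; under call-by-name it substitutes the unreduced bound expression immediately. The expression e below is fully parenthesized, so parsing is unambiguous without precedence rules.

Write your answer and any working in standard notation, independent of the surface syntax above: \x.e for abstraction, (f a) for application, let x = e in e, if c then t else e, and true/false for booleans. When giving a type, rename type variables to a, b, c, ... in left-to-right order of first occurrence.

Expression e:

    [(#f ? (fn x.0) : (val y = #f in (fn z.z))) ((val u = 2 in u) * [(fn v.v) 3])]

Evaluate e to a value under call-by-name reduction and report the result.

Answer: 6

Working:
step 0: ((if false then (\x.0) else (let y = false in (\z.z))) ((let u = 2 in u) * ((\v.v) 3)))
step 1: [if@0] ((let y = false in (\z.z)) ((let u = 2 in u) * ((\v.v) 3)))
step 2: [let@0] ((\z.z) ((let u = 2 in u) * ((\v.v) 3)))
step 3: [beta@root] ((let u = 2 in u) * ((\v.v) 3))
step 4: [let@0] (2 * ((\v.v) 3))
step 5: [beta@1] (2 * 3)
step 6: [delta@root] 6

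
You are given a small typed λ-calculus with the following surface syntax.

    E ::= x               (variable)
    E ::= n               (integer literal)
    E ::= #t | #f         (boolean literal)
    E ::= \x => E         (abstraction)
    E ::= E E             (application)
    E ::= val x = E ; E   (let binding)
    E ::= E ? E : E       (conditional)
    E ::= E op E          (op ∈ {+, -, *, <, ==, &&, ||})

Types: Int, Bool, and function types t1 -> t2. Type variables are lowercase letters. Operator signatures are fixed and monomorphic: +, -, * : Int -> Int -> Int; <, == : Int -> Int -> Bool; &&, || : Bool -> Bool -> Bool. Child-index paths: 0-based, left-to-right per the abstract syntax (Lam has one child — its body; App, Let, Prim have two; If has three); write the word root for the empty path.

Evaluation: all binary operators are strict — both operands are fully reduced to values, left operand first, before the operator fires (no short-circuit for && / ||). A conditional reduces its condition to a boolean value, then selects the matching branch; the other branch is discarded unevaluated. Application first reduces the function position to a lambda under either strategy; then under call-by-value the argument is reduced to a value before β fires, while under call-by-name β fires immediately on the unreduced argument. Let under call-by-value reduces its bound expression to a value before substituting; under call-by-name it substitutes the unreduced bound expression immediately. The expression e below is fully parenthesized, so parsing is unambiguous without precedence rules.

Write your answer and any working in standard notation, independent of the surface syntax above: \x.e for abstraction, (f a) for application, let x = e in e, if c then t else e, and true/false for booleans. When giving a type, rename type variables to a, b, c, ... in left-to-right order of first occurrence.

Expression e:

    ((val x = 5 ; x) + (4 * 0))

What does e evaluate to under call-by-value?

Derivation:
step 0: ((let x = 5 in x) + (4 * 0))
step 1: [let@0] (5 + (4 * 0))
step 2: [delta@1] (5 + 0)
step 3: [delta@root] 5

Answer: 5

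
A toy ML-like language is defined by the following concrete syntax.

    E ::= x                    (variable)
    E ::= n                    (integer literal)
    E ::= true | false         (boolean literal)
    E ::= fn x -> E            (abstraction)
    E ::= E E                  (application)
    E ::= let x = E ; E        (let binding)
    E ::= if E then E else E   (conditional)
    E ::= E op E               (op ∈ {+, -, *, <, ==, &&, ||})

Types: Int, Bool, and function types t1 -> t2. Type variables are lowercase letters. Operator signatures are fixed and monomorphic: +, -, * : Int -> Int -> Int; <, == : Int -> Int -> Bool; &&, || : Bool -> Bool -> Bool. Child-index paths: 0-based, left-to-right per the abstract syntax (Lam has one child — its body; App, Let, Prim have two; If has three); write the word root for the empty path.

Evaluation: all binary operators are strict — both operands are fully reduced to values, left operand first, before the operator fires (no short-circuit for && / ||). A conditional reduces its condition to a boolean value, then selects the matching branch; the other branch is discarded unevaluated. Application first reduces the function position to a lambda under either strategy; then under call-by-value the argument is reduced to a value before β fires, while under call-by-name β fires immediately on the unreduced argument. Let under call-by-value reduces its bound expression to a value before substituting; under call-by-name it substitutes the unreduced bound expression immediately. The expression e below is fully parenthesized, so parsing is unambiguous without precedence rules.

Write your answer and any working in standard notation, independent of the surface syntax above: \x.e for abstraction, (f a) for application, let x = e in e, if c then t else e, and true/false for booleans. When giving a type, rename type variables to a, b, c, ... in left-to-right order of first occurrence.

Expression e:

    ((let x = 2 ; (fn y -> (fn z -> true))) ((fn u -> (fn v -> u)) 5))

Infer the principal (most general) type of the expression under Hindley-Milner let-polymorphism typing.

Answer: a -> Bool

Derivation:
let x : Int
\z._ : b -> Bool
\y._ : a -> b -> Bool
u : c
\v._ : d -> c
\u._ : c -> d -> c
  unify c -> d -> c ~ Int -> e
  unify c ~ Int
  unify d -> Int ~ e
_ _ : d -> Int
  unify a -> b -> Bool ~ (d -> Int) -> f
  unify a ~ d -> Int
  unify b -> Bool ~ f
_ _ : b -> Bool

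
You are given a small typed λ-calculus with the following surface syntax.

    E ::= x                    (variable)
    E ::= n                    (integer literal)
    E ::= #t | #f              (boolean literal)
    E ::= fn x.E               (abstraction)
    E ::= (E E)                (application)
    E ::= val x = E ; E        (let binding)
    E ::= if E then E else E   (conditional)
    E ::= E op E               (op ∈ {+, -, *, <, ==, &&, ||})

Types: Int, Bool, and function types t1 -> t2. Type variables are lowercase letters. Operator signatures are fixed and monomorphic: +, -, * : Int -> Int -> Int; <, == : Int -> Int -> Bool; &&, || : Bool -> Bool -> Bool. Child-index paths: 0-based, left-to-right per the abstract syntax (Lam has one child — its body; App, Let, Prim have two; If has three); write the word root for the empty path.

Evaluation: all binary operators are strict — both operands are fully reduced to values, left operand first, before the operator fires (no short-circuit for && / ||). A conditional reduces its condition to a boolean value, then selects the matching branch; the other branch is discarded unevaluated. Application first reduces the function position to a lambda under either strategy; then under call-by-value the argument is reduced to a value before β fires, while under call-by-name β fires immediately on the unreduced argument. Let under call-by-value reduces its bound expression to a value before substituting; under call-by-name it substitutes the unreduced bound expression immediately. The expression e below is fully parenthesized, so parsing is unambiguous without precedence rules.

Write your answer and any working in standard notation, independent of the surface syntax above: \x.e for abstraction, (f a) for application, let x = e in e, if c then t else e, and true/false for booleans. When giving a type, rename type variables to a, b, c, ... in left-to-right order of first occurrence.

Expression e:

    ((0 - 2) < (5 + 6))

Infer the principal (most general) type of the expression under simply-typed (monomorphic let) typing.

Answer: Bool

Trace:
  unify Int ~ Int
  unify Int ~ Int
  unify Int ~ Int
  unify Int ~ Int
  unify Int ~ Int
  unify Int ~ Int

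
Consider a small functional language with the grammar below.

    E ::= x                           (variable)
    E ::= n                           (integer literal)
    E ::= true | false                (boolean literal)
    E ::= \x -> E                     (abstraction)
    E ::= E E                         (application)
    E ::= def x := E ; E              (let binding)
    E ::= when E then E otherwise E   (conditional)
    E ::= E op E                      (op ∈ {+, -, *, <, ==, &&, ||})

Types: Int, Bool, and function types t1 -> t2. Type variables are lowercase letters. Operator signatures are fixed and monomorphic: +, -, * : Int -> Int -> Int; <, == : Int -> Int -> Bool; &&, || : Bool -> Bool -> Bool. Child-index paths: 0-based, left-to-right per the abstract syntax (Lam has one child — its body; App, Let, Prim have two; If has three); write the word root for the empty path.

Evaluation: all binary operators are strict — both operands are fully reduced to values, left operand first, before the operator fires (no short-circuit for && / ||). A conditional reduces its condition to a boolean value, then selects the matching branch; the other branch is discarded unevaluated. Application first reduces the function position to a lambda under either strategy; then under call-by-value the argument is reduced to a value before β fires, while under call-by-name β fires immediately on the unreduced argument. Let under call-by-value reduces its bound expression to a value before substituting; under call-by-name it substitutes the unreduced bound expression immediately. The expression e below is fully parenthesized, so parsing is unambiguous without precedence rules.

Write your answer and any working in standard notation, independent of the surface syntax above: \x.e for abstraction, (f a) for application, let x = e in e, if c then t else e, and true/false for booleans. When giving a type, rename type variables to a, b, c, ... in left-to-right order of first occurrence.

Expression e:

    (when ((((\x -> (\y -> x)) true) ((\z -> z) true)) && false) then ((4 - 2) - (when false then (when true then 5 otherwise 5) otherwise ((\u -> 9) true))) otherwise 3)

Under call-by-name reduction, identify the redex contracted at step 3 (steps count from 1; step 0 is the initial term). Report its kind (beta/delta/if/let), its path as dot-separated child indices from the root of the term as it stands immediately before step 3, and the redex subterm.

Answer: delta at 0 : (true && false)

Trace:
step 0: (if ((((\x.(\y.x)) true) ((\z.z) true)) && false) then ((4 - 2) - (if false then (if true then 5 else 5) else ((\u.9) true))) else 3)
step 1: [beta@0.0.0] (if (((\y.true) ((\z.z) true)) && false) then ((4 - 2) - (if false then (if true then 5 else 5) else ((\u.9) true))) else 3)
step 2: [beta@0.0] (if (true && false) then ((4 - 2) - (if false then (if true then 5 else 5) else ((\u.9) true))) else 3)
step 3: [delta@0] (if false then ((4 - 2) - (if false then (if true then 5 else 5) else ((\u.9) true))) else 3)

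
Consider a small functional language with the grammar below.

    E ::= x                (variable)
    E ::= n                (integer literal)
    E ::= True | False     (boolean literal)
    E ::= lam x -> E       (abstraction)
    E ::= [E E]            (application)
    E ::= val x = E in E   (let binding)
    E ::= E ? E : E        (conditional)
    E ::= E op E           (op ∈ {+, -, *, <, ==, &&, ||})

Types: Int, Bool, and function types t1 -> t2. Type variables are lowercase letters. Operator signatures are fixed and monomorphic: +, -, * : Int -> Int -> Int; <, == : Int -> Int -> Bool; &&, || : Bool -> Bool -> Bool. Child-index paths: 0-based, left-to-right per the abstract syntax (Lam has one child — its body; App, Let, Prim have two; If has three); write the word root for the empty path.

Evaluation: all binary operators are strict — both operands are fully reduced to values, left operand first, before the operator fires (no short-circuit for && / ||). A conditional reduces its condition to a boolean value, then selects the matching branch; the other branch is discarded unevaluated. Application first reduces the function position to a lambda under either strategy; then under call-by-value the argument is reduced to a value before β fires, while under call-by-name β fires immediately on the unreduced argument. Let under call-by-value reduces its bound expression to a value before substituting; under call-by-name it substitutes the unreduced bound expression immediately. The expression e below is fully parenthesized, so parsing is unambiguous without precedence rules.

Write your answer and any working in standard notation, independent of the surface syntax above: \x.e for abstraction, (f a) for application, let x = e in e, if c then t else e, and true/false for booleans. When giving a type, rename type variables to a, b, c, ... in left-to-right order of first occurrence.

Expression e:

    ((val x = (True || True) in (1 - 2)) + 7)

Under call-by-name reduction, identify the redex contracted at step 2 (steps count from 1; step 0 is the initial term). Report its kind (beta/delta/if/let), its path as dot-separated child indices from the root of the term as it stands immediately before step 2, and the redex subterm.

Answer: delta at 0 : (1 - 2)

Trace:
step 0: ((let x = (true || true) in (1 - 2)) + 7)
step 1: [let@0] ((1 - 2) + 7)
step 2: [delta@0] (-1 + 7)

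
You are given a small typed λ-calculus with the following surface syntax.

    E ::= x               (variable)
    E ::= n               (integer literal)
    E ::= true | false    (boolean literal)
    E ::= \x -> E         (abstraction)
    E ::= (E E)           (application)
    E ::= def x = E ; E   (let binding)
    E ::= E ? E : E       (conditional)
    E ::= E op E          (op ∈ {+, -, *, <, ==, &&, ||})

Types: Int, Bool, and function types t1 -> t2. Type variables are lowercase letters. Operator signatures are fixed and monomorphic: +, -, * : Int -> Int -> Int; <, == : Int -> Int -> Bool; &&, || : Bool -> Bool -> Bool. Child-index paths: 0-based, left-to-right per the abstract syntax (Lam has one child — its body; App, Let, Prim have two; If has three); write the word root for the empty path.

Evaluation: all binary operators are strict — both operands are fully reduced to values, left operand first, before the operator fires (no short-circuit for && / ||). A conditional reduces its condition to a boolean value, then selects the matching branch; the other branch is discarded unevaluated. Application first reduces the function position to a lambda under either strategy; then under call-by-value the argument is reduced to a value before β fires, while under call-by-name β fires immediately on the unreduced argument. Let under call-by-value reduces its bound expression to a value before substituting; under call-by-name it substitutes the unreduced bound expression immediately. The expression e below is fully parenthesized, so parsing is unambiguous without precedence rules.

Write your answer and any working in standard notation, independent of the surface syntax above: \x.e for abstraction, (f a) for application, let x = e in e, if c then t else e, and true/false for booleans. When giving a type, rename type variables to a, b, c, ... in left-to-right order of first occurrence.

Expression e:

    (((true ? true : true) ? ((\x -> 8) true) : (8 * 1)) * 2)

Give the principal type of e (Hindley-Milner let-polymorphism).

Answer: Int

Derivation:
  unify Bool ~ Bool
  unify Bool ~ Bool
  unify Bool ~ Bool
\x._ : a -> Int
  unify a -> Int ~ Bool -> b
  unify a ~ Bool
  unify Int ~ b
_ _ : Int
  unify Int ~ Int
  unify Int ~ Int
  unify Int ~ Int
  unify Int ~ Int
  unify Int ~ Int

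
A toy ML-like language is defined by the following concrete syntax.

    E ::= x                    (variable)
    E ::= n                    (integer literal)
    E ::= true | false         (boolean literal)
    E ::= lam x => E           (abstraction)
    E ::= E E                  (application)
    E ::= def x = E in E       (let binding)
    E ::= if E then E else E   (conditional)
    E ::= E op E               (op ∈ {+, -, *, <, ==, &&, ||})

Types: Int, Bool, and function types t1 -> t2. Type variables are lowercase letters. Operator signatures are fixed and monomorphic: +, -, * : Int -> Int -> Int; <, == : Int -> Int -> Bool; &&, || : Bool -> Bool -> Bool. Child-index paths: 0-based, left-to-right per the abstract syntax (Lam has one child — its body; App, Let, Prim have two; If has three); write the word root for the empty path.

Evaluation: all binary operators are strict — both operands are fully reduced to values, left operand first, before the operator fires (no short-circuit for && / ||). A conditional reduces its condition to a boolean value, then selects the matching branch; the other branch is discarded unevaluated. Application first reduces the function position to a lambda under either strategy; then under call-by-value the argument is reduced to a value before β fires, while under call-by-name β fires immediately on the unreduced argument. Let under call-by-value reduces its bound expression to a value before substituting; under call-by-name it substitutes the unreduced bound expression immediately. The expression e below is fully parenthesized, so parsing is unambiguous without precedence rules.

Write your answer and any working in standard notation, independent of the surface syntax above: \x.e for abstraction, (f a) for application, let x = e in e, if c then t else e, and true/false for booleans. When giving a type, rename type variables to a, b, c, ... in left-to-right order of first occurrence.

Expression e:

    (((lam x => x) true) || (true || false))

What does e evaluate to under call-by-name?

Trace:
step 0: (((\x.x) true) || (true || false))
step 1: [beta@0] (true || (true || false))
step 2: [delta@1] (true || true)
step 3: [delta@root] true

Answer: true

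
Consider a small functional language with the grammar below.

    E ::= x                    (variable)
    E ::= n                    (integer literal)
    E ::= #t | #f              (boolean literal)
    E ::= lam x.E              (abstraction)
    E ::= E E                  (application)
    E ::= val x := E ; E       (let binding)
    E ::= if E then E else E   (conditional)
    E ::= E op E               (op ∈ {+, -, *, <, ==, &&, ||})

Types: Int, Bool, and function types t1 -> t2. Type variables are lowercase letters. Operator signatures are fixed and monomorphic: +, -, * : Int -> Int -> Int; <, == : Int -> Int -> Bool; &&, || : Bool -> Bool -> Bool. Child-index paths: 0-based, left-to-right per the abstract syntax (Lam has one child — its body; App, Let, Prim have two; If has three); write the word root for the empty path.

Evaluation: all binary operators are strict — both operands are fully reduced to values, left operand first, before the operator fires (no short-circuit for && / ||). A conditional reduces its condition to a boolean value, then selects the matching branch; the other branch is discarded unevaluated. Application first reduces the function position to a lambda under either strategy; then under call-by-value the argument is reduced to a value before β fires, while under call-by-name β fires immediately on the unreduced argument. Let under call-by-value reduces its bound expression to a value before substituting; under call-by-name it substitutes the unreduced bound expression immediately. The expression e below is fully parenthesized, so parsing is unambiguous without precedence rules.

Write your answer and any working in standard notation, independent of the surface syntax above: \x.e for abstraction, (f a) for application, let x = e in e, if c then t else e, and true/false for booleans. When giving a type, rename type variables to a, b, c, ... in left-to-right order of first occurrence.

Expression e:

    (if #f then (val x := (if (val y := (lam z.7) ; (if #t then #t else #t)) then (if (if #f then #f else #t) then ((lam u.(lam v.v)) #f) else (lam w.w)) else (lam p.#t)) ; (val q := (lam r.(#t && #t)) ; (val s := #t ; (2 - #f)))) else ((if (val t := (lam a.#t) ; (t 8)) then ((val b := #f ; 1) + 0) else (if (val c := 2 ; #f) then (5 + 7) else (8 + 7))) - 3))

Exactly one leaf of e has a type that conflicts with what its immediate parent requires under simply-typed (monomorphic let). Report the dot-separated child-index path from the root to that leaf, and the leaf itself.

Answer: 1.1.1.1.1 : false

Trace:
  unify Bool ~ Bool
\z._ : a -> Int
let y : a -> Int
  unify Bool ~ Bool
  unify Bool ~ Bool
  unify Bool ~ Bool
  unify Bool ~ Bool
  unify Bool ~ Bool
  unify Bool ~ Bool
v : c
\v._ : c -> c
\u._ : b -> c -> c
  unify b -> c -> c ~ Bool -> d
  unify b ~ Bool
  unify c -> c ~ d
_ _ : c -> c
w : e
\w._ : e -> e
  unify c -> c ~ e -> e
  unify c ~ e
  unify e ~ e
\p._ : f -> Bool
  unify e -> e ~ f -> Bool
  unify e ~ f
  unify f ~ Bool
let x : Bool -> Bool
  unify Bool ~ Bool
  unify Bool ~ Bool
\r._ : g -> Bool
let q : g -> Bool
let s : Bool
  unify Int ~ Int
  unify Bool ~ Int
  FAIL: mismatch Bool ~ Int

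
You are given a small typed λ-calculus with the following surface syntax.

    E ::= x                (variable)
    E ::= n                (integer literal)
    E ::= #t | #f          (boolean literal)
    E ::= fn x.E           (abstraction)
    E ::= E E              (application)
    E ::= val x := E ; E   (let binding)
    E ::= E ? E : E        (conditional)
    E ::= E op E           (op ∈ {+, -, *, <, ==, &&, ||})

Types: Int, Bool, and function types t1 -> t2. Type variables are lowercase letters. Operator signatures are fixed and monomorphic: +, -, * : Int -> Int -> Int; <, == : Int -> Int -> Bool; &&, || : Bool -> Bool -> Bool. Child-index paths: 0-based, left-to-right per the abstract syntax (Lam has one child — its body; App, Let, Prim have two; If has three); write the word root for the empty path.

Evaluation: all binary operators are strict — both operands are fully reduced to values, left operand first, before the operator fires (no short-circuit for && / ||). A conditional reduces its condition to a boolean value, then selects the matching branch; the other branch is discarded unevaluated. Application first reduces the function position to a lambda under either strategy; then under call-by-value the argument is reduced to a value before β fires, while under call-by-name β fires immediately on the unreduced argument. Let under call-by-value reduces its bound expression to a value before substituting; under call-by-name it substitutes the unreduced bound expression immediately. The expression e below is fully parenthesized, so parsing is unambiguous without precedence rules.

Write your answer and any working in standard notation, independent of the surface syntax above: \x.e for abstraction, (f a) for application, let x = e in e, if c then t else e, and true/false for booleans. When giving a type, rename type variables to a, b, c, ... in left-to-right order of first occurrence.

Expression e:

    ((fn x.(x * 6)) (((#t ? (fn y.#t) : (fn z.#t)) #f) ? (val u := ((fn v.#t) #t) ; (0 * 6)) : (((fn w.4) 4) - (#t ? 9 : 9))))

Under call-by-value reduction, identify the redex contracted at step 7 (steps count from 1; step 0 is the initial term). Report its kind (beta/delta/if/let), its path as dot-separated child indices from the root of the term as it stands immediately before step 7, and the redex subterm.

Working:
step 0: ((\x.(x * 6)) (if ((if true then (\y.true) else (\z.true)) false) then (let u = ((\v.true) true) in (0 * 6)) else (((\w.4) 4) - (if true then 9 else 9))))
step 1: [if@1.0.0] ((\x.(x * 6)) (if ((\y.true) false) then (let u = ((\v.true) true) in (0 * 6)) else (((\w.4) 4) - (if true then 9 else 9))))
step 2: [beta@1.0] ((\x.(x * 6)) (if true then (let u = ((\v.true) true) in (0 * 6)) else (((\w.4) 4) - (if true then 9 else 9))))
step 3: [if@1] ((\x.(x * 6)) (let u = ((\v.true) true) in (0 * 6)))
step 4: [beta@1.0] ((\x.(x * 6)) (let u = true in (0 * 6)))
step 5: [let@1] ((\x.(x * 6)) (0 * 6))
step 6: [delta@1] ((\x.(x * 6)) 0)
step 7: [beta@root] (0 * 6)

Answer: beta at root : ((\x.(x * 6)) 0)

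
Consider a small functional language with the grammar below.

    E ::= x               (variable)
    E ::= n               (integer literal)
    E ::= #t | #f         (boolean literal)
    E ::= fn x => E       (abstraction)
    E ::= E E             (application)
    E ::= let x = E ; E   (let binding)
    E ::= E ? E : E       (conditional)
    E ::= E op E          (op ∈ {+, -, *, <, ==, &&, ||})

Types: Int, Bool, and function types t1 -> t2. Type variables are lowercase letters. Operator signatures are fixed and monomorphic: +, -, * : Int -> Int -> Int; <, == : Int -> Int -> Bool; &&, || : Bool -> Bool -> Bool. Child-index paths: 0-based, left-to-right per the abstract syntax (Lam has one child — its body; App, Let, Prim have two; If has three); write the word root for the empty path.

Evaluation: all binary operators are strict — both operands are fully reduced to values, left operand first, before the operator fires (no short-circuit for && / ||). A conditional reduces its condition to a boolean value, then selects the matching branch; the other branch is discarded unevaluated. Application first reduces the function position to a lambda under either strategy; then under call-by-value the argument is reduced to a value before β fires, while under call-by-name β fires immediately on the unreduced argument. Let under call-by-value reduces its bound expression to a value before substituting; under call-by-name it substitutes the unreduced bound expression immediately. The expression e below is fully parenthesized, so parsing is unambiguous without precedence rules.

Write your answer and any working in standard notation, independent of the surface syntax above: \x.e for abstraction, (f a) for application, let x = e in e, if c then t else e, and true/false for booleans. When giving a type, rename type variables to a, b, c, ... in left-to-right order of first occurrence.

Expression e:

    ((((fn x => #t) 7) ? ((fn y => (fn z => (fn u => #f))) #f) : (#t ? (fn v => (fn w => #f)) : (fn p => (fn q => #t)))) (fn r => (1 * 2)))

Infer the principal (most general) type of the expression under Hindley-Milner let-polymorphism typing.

Answer: a -> Bool

Derivation:
\x._ : a -> Bool
  unify a -> Bool ~ Int -> b
  unify a ~ Int
  unify Bool ~ b
_ _ : Bool
  unify Bool ~ Bool
\u._ : e -> Bool
\z._ : d -> e -> Bool
\y._ : c -> d -> e -> Bool
  unify c -> d -> e -> Bool ~ Bool -> f
  unify c ~ Bool
  unify d -> e -> Bool ~ f
_ _ : d -> e -> Bool
  unify Bool ~ Bool
\w._ : h -> Bool
\v._ : g -> h -> Bool
\q._ : j -> Bool
\p._ : i -> j -> Bool
  unify g -> h -> Bool ~ i -> j -> Bool
  unify g ~ i
  unify h -> Bool ~ j -> Bool
  unify h ~ j
  unify Bool ~ Bool
  unify d -> e -> Bool ~ i -> j -> Bool
  unify d ~ i
  unify e -> Bool ~ j -> Bool
  unify e ~ j
  unify Bool ~ Bool
  unify Int ~ Int
  unify Int ~ Int
\r._ : k -> Int
  unify i -> j -> Bool ~ (k -> Int) -> l
  unify i ~ k -> Int
  unify j -> Bool ~ l
_ _ : j -> Bool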